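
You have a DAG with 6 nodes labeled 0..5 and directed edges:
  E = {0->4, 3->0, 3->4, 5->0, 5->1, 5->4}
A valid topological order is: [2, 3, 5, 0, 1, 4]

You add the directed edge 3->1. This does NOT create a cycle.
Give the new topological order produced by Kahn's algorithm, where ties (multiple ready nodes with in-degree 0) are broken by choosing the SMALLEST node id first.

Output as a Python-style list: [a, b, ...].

Answer: [2, 3, 5, 0, 1, 4]

Derivation:
Old toposort: [2, 3, 5, 0, 1, 4]
Added edge: 3->1
Position of 3 (1) < position of 1 (4). Old order still valid.
Run Kahn's algorithm (break ties by smallest node id):
  initial in-degrees: [2, 2, 0, 0, 3, 0]
  ready (indeg=0): [2, 3, 5]
  pop 2: no out-edges | ready=[3, 5] | order so far=[2]
  pop 3: indeg[0]->1; indeg[1]->1; indeg[4]->2 | ready=[5] | order so far=[2, 3]
  pop 5: indeg[0]->0; indeg[1]->0; indeg[4]->1 | ready=[0, 1] | order so far=[2, 3, 5]
  pop 0: indeg[4]->0 | ready=[1, 4] | order so far=[2, 3, 5, 0]
  pop 1: no out-edges | ready=[4] | order so far=[2, 3, 5, 0, 1]
  pop 4: no out-edges | ready=[] | order so far=[2, 3, 5, 0, 1, 4]
  Result: [2, 3, 5, 0, 1, 4]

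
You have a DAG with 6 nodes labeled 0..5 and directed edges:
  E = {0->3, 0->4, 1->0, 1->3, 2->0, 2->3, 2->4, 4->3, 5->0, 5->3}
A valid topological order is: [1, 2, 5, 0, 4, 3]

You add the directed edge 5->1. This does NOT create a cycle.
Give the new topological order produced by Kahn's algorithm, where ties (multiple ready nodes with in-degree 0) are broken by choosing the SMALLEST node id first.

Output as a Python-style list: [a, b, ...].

Old toposort: [1, 2, 5, 0, 4, 3]
Added edge: 5->1
Position of 5 (2) > position of 1 (0). Must reorder: 5 must now come before 1.
Run Kahn's algorithm (break ties by smallest node id):
  initial in-degrees: [3, 1, 0, 5, 2, 0]
  ready (indeg=0): [2, 5]
  pop 2: indeg[0]->2; indeg[3]->4; indeg[4]->1 | ready=[5] | order so far=[2]
  pop 5: indeg[0]->1; indeg[1]->0; indeg[3]->3 | ready=[1] | order so far=[2, 5]
  pop 1: indeg[0]->0; indeg[3]->2 | ready=[0] | order so far=[2, 5, 1]
  pop 0: indeg[3]->1; indeg[4]->0 | ready=[4] | order so far=[2, 5, 1, 0]
  pop 4: indeg[3]->0 | ready=[3] | order so far=[2, 5, 1, 0, 4]
  pop 3: no out-edges | ready=[] | order so far=[2, 5, 1, 0, 4, 3]
  Result: [2, 5, 1, 0, 4, 3]

Answer: [2, 5, 1, 0, 4, 3]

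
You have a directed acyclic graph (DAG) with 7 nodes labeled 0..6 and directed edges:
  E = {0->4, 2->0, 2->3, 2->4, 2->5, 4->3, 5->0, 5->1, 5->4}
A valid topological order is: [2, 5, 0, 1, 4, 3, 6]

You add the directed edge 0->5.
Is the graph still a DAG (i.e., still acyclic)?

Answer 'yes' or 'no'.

Given toposort: [2, 5, 0, 1, 4, 3, 6]
Position of 0: index 2; position of 5: index 1
New edge 0->5: backward (u after v in old order)
Backward edge: old toposort is now invalid. Check if this creates a cycle.
Does 5 already reach 0? Reachable from 5: [0, 1, 3, 4, 5]. YES -> cycle!
Still a DAG? no

Answer: no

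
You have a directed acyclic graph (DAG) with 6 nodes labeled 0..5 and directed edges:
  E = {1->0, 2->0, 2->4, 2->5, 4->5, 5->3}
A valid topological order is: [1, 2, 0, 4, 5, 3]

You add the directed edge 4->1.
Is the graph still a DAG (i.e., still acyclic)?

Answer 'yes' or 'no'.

Answer: yes

Derivation:
Given toposort: [1, 2, 0, 4, 5, 3]
Position of 4: index 3; position of 1: index 0
New edge 4->1: backward (u after v in old order)
Backward edge: old toposort is now invalid. Check if this creates a cycle.
Does 1 already reach 4? Reachable from 1: [0, 1]. NO -> still a DAG (reorder needed).
Still a DAG? yes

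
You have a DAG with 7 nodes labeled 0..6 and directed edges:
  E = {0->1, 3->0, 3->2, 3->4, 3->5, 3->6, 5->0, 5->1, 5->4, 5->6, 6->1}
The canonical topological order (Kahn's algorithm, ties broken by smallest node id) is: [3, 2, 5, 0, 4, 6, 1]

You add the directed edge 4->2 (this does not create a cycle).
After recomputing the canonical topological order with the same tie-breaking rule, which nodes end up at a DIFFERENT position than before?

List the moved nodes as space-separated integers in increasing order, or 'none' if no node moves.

Answer: 0 2 4 5

Derivation:
Old toposort: [3, 2, 5, 0, 4, 6, 1]
Added edge 4->2
Recompute Kahn (smallest-id tiebreak):
  initial in-degrees: [2, 3, 2, 0, 2, 1, 2]
  ready (indeg=0): [3]
  pop 3: indeg[0]->1; indeg[2]->1; indeg[4]->1; indeg[5]->0; indeg[6]->1 | ready=[5] | order so far=[3]
  pop 5: indeg[0]->0; indeg[1]->2; indeg[4]->0; indeg[6]->0 | ready=[0, 4, 6] | order so far=[3, 5]
  pop 0: indeg[1]->1 | ready=[4, 6] | order so far=[3, 5, 0]
  pop 4: indeg[2]->0 | ready=[2, 6] | order so far=[3, 5, 0, 4]
  pop 2: no out-edges | ready=[6] | order so far=[3, 5, 0, 4, 2]
  pop 6: indeg[1]->0 | ready=[1] | order so far=[3, 5, 0, 4, 2, 6]
  pop 1: no out-edges | ready=[] | order so far=[3, 5, 0, 4, 2, 6, 1]
New canonical toposort: [3, 5, 0, 4, 2, 6, 1]
Compare positions:
  Node 0: index 3 -> 2 (moved)
  Node 1: index 6 -> 6 (same)
  Node 2: index 1 -> 4 (moved)
  Node 3: index 0 -> 0 (same)
  Node 4: index 4 -> 3 (moved)
  Node 5: index 2 -> 1 (moved)
  Node 6: index 5 -> 5 (same)
Nodes that changed position: 0 2 4 5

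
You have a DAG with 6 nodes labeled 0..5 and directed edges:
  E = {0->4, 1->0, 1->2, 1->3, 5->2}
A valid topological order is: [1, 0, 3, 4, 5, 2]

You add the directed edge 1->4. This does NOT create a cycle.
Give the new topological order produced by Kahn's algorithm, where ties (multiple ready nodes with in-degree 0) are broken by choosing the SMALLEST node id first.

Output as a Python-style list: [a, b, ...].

Answer: [1, 0, 3, 4, 5, 2]

Derivation:
Old toposort: [1, 0, 3, 4, 5, 2]
Added edge: 1->4
Position of 1 (0) < position of 4 (3). Old order still valid.
Run Kahn's algorithm (break ties by smallest node id):
  initial in-degrees: [1, 0, 2, 1, 2, 0]
  ready (indeg=0): [1, 5]
  pop 1: indeg[0]->0; indeg[2]->1; indeg[3]->0; indeg[4]->1 | ready=[0, 3, 5] | order so far=[1]
  pop 0: indeg[4]->0 | ready=[3, 4, 5] | order so far=[1, 0]
  pop 3: no out-edges | ready=[4, 5] | order so far=[1, 0, 3]
  pop 4: no out-edges | ready=[5] | order so far=[1, 0, 3, 4]
  pop 5: indeg[2]->0 | ready=[2] | order so far=[1, 0, 3, 4, 5]
  pop 2: no out-edges | ready=[] | order so far=[1, 0, 3, 4, 5, 2]
  Result: [1, 0, 3, 4, 5, 2]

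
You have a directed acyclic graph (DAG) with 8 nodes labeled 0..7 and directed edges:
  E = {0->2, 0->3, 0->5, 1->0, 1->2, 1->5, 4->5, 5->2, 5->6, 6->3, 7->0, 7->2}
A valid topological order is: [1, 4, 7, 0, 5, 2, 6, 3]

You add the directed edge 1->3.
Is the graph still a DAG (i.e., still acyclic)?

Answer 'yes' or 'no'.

Answer: yes

Derivation:
Given toposort: [1, 4, 7, 0, 5, 2, 6, 3]
Position of 1: index 0; position of 3: index 7
New edge 1->3: forward
Forward edge: respects the existing order. Still a DAG, same toposort still valid.
Still a DAG? yes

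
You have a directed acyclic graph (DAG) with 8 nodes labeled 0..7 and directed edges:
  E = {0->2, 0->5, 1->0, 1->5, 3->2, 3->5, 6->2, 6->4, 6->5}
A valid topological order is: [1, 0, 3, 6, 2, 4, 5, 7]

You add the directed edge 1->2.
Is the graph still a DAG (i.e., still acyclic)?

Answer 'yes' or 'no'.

Given toposort: [1, 0, 3, 6, 2, 4, 5, 7]
Position of 1: index 0; position of 2: index 4
New edge 1->2: forward
Forward edge: respects the existing order. Still a DAG, same toposort still valid.
Still a DAG? yes

Answer: yes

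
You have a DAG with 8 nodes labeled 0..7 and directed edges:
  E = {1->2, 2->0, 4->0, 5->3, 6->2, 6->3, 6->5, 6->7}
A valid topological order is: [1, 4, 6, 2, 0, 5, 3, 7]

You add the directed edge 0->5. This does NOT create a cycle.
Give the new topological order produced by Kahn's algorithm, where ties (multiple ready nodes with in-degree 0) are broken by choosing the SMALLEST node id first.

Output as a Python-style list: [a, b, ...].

Answer: [1, 4, 6, 2, 0, 5, 3, 7]

Derivation:
Old toposort: [1, 4, 6, 2, 0, 5, 3, 7]
Added edge: 0->5
Position of 0 (4) < position of 5 (5). Old order still valid.
Run Kahn's algorithm (break ties by smallest node id):
  initial in-degrees: [2, 0, 2, 2, 0, 2, 0, 1]
  ready (indeg=0): [1, 4, 6]
  pop 1: indeg[2]->1 | ready=[4, 6] | order so far=[1]
  pop 4: indeg[0]->1 | ready=[6] | order so far=[1, 4]
  pop 6: indeg[2]->0; indeg[3]->1; indeg[5]->1; indeg[7]->0 | ready=[2, 7] | order so far=[1, 4, 6]
  pop 2: indeg[0]->0 | ready=[0, 7] | order so far=[1, 4, 6, 2]
  pop 0: indeg[5]->0 | ready=[5, 7] | order so far=[1, 4, 6, 2, 0]
  pop 5: indeg[3]->0 | ready=[3, 7] | order so far=[1, 4, 6, 2, 0, 5]
  pop 3: no out-edges | ready=[7] | order so far=[1, 4, 6, 2, 0, 5, 3]
  pop 7: no out-edges | ready=[] | order so far=[1, 4, 6, 2, 0, 5, 3, 7]
  Result: [1, 4, 6, 2, 0, 5, 3, 7]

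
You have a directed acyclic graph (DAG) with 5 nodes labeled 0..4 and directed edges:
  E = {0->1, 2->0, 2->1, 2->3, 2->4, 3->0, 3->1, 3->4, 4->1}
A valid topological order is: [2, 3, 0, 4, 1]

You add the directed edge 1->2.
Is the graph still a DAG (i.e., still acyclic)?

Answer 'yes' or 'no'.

Answer: no

Derivation:
Given toposort: [2, 3, 0, 4, 1]
Position of 1: index 4; position of 2: index 0
New edge 1->2: backward (u after v in old order)
Backward edge: old toposort is now invalid. Check if this creates a cycle.
Does 2 already reach 1? Reachable from 2: [0, 1, 2, 3, 4]. YES -> cycle!
Still a DAG? no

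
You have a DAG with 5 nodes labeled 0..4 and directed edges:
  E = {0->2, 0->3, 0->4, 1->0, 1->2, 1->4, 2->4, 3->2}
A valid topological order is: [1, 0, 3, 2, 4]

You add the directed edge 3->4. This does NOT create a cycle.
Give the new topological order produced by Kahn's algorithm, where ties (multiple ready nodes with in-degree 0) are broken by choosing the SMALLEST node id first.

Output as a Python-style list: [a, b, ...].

Old toposort: [1, 0, 3, 2, 4]
Added edge: 3->4
Position of 3 (2) < position of 4 (4). Old order still valid.
Run Kahn's algorithm (break ties by smallest node id):
  initial in-degrees: [1, 0, 3, 1, 4]
  ready (indeg=0): [1]
  pop 1: indeg[0]->0; indeg[2]->2; indeg[4]->3 | ready=[0] | order so far=[1]
  pop 0: indeg[2]->1; indeg[3]->0; indeg[4]->2 | ready=[3] | order so far=[1, 0]
  pop 3: indeg[2]->0; indeg[4]->1 | ready=[2] | order so far=[1, 0, 3]
  pop 2: indeg[4]->0 | ready=[4] | order so far=[1, 0, 3, 2]
  pop 4: no out-edges | ready=[] | order so far=[1, 0, 3, 2, 4]
  Result: [1, 0, 3, 2, 4]

Answer: [1, 0, 3, 2, 4]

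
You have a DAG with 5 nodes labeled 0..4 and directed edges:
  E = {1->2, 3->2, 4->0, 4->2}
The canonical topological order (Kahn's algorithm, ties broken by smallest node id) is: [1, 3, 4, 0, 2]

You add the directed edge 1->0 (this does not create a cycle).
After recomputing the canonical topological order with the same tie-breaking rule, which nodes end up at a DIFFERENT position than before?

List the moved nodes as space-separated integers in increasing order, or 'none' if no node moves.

Answer: none

Derivation:
Old toposort: [1, 3, 4, 0, 2]
Added edge 1->0
Recompute Kahn (smallest-id tiebreak):
  initial in-degrees: [2, 0, 3, 0, 0]
  ready (indeg=0): [1, 3, 4]
  pop 1: indeg[0]->1; indeg[2]->2 | ready=[3, 4] | order so far=[1]
  pop 3: indeg[2]->1 | ready=[4] | order so far=[1, 3]
  pop 4: indeg[0]->0; indeg[2]->0 | ready=[0, 2] | order so far=[1, 3, 4]
  pop 0: no out-edges | ready=[2] | order so far=[1, 3, 4, 0]
  pop 2: no out-edges | ready=[] | order so far=[1, 3, 4, 0, 2]
New canonical toposort: [1, 3, 4, 0, 2]
Compare positions:
  Node 0: index 3 -> 3 (same)
  Node 1: index 0 -> 0 (same)
  Node 2: index 4 -> 4 (same)
  Node 3: index 1 -> 1 (same)
  Node 4: index 2 -> 2 (same)
Nodes that changed position: none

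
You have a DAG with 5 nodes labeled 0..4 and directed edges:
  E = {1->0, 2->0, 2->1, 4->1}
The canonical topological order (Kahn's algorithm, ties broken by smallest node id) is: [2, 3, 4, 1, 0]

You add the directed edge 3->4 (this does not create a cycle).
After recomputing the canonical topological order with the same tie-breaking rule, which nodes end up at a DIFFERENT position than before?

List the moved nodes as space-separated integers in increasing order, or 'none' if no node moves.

Answer: none

Derivation:
Old toposort: [2, 3, 4, 1, 0]
Added edge 3->4
Recompute Kahn (smallest-id tiebreak):
  initial in-degrees: [2, 2, 0, 0, 1]
  ready (indeg=0): [2, 3]
  pop 2: indeg[0]->1; indeg[1]->1 | ready=[3] | order so far=[2]
  pop 3: indeg[4]->0 | ready=[4] | order so far=[2, 3]
  pop 4: indeg[1]->0 | ready=[1] | order so far=[2, 3, 4]
  pop 1: indeg[0]->0 | ready=[0] | order so far=[2, 3, 4, 1]
  pop 0: no out-edges | ready=[] | order so far=[2, 3, 4, 1, 0]
New canonical toposort: [2, 3, 4, 1, 0]
Compare positions:
  Node 0: index 4 -> 4 (same)
  Node 1: index 3 -> 3 (same)
  Node 2: index 0 -> 0 (same)
  Node 3: index 1 -> 1 (same)
  Node 4: index 2 -> 2 (same)
Nodes that changed position: none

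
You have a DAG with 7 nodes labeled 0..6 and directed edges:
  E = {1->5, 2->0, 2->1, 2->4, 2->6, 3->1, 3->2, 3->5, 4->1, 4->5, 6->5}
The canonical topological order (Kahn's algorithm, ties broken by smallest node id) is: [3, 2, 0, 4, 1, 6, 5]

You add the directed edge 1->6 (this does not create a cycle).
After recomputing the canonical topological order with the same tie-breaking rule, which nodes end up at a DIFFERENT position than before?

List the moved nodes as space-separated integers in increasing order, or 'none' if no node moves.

Answer: none

Derivation:
Old toposort: [3, 2, 0, 4, 1, 6, 5]
Added edge 1->6
Recompute Kahn (smallest-id tiebreak):
  initial in-degrees: [1, 3, 1, 0, 1, 4, 2]
  ready (indeg=0): [3]
  pop 3: indeg[1]->2; indeg[2]->0; indeg[5]->3 | ready=[2] | order so far=[3]
  pop 2: indeg[0]->0; indeg[1]->1; indeg[4]->0; indeg[6]->1 | ready=[0, 4] | order so far=[3, 2]
  pop 0: no out-edges | ready=[4] | order so far=[3, 2, 0]
  pop 4: indeg[1]->0; indeg[5]->2 | ready=[1] | order so far=[3, 2, 0, 4]
  pop 1: indeg[5]->1; indeg[6]->0 | ready=[6] | order so far=[3, 2, 0, 4, 1]
  pop 6: indeg[5]->0 | ready=[5] | order so far=[3, 2, 0, 4, 1, 6]
  pop 5: no out-edges | ready=[] | order so far=[3, 2, 0, 4, 1, 6, 5]
New canonical toposort: [3, 2, 0, 4, 1, 6, 5]
Compare positions:
  Node 0: index 2 -> 2 (same)
  Node 1: index 4 -> 4 (same)
  Node 2: index 1 -> 1 (same)
  Node 3: index 0 -> 0 (same)
  Node 4: index 3 -> 3 (same)
  Node 5: index 6 -> 6 (same)
  Node 6: index 5 -> 5 (same)
Nodes that changed position: none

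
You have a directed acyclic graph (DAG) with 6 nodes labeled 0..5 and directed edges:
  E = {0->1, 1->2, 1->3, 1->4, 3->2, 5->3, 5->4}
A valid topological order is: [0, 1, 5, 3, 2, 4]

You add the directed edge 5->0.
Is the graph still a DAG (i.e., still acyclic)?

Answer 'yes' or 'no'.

Answer: yes

Derivation:
Given toposort: [0, 1, 5, 3, 2, 4]
Position of 5: index 2; position of 0: index 0
New edge 5->0: backward (u after v in old order)
Backward edge: old toposort is now invalid. Check if this creates a cycle.
Does 0 already reach 5? Reachable from 0: [0, 1, 2, 3, 4]. NO -> still a DAG (reorder needed).
Still a DAG? yes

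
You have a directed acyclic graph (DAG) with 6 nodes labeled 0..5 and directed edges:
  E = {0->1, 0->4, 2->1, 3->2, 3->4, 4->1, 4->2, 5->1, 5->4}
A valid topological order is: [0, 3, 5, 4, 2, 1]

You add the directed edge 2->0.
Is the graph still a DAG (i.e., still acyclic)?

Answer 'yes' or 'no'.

Given toposort: [0, 3, 5, 4, 2, 1]
Position of 2: index 4; position of 0: index 0
New edge 2->0: backward (u after v in old order)
Backward edge: old toposort is now invalid. Check if this creates a cycle.
Does 0 already reach 2? Reachable from 0: [0, 1, 2, 4]. YES -> cycle!
Still a DAG? no

Answer: no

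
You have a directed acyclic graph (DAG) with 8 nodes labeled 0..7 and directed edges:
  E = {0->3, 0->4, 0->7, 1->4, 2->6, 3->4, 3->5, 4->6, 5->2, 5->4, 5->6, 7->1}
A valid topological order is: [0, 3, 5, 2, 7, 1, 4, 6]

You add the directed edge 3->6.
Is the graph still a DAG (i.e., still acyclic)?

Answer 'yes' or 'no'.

Given toposort: [0, 3, 5, 2, 7, 1, 4, 6]
Position of 3: index 1; position of 6: index 7
New edge 3->6: forward
Forward edge: respects the existing order. Still a DAG, same toposort still valid.
Still a DAG? yes

Answer: yes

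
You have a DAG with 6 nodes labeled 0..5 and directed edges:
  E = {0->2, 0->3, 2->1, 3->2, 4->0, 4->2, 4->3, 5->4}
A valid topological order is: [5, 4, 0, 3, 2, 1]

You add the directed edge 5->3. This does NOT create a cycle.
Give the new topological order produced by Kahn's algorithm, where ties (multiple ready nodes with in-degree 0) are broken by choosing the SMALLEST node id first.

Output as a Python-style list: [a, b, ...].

Old toposort: [5, 4, 0, 3, 2, 1]
Added edge: 5->3
Position of 5 (0) < position of 3 (3). Old order still valid.
Run Kahn's algorithm (break ties by smallest node id):
  initial in-degrees: [1, 1, 3, 3, 1, 0]
  ready (indeg=0): [5]
  pop 5: indeg[3]->2; indeg[4]->0 | ready=[4] | order so far=[5]
  pop 4: indeg[0]->0; indeg[2]->2; indeg[3]->1 | ready=[0] | order so far=[5, 4]
  pop 0: indeg[2]->1; indeg[3]->0 | ready=[3] | order so far=[5, 4, 0]
  pop 3: indeg[2]->0 | ready=[2] | order so far=[5, 4, 0, 3]
  pop 2: indeg[1]->0 | ready=[1] | order so far=[5, 4, 0, 3, 2]
  pop 1: no out-edges | ready=[] | order so far=[5, 4, 0, 3, 2, 1]
  Result: [5, 4, 0, 3, 2, 1]

Answer: [5, 4, 0, 3, 2, 1]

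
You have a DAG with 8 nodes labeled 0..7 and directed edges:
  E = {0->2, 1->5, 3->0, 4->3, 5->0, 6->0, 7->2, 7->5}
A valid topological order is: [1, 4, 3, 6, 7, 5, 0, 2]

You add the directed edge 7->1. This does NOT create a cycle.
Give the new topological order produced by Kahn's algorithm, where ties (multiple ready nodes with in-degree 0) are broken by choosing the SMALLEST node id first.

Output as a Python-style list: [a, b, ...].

Old toposort: [1, 4, 3, 6, 7, 5, 0, 2]
Added edge: 7->1
Position of 7 (4) > position of 1 (0). Must reorder: 7 must now come before 1.
Run Kahn's algorithm (break ties by smallest node id):
  initial in-degrees: [3, 1, 2, 1, 0, 2, 0, 0]
  ready (indeg=0): [4, 6, 7]
  pop 4: indeg[3]->0 | ready=[3, 6, 7] | order so far=[4]
  pop 3: indeg[0]->2 | ready=[6, 7] | order so far=[4, 3]
  pop 6: indeg[0]->1 | ready=[7] | order so far=[4, 3, 6]
  pop 7: indeg[1]->0; indeg[2]->1; indeg[5]->1 | ready=[1] | order so far=[4, 3, 6, 7]
  pop 1: indeg[5]->0 | ready=[5] | order so far=[4, 3, 6, 7, 1]
  pop 5: indeg[0]->0 | ready=[0] | order so far=[4, 3, 6, 7, 1, 5]
  pop 0: indeg[2]->0 | ready=[2] | order so far=[4, 3, 6, 7, 1, 5, 0]
  pop 2: no out-edges | ready=[] | order so far=[4, 3, 6, 7, 1, 5, 0, 2]
  Result: [4, 3, 6, 7, 1, 5, 0, 2]

Answer: [4, 3, 6, 7, 1, 5, 0, 2]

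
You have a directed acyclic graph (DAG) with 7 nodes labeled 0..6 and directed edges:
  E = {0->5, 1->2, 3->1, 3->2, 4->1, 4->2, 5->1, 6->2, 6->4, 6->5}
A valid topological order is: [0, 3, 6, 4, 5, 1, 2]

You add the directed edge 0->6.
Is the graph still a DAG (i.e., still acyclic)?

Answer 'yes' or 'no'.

Given toposort: [0, 3, 6, 4, 5, 1, 2]
Position of 0: index 0; position of 6: index 2
New edge 0->6: forward
Forward edge: respects the existing order. Still a DAG, same toposort still valid.
Still a DAG? yes

Answer: yes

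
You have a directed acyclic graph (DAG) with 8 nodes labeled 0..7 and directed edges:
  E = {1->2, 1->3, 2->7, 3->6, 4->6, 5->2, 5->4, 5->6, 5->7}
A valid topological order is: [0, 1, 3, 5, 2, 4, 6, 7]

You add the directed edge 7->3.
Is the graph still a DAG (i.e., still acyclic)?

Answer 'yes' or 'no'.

Given toposort: [0, 1, 3, 5, 2, 4, 6, 7]
Position of 7: index 7; position of 3: index 2
New edge 7->3: backward (u after v in old order)
Backward edge: old toposort is now invalid. Check if this creates a cycle.
Does 3 already reach 7? Reachable from 3: [3, 6]. NO -> still a DAG (reorder needed).
Still a DAG? yes

Answer: yes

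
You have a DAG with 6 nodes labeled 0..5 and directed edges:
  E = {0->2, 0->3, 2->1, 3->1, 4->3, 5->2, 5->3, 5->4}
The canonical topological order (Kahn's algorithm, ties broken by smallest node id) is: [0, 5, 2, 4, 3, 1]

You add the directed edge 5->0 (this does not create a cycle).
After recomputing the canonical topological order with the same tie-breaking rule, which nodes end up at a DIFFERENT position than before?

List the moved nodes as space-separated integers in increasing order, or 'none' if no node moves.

Answer: 0 5

Derivation:
Old toposort: [0, 5, 2, 4, 3, 1]
Added edge 5->0
Recompute Kahn (smallest-id tiebreak):
  initial in-degrees: [1, 2, 2, 3, 1, 0]
  ready (indeg=0): [5]
  pop 5: indeg[0]->0; indeg[2]->1; indeg[3]->2; indeg[4]->0 | ready=[0, 4] | order so far=[5]
  pop 0: indeg[2]->0; indeg[3]->1 | ready=[2, 4] | order so far=[5, 0]
  pop 2: indeg[1]->1 | ready=[4] | order so far=[5, 0, 2]
  pop 4: indeg[3]->0 | ready=[3] | order so far=[5, 0, 2, 4]
  pop 3: indeg[1]->0 | ready=[1] | order so far=[5, 0, 2, 4, 3]
  pop 1: no out-edges | ready=[] | order so far=[5, 0, 2, 4, 3, 1]
New canonical toposort: [5, 0, 2, 4, 3, 1]
Compare positions:
  Node 0: index 0 -> 1 (moved)
  Node 1: index 5 -> 5 (same)
  Node 2: index 2 -> 2 (same)
  Node 3: index 4 -> 4 (same)
  Node 4: index 3 -> 3 (same)
  Node 5: index 1 -> 0 (moved)
Nodes that changed position: 0 5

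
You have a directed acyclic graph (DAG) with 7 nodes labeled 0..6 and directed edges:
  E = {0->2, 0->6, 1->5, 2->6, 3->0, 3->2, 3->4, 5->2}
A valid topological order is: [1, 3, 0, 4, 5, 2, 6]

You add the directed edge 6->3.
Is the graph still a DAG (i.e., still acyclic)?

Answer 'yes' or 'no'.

Given toposort: [1, 3, 0, 4, 5, 2, 6]
Position of 6: index 6; position of 3: index 1
New edge 6->3: backward (u after v in old order)
Backward edge: old toposort is now invalid. Check if this creates a cycle.
Does 3 already reach 6? Reachable from 3: [0, 2, 3, 4, 6]. YES -> cycle!
Still a DAG? no

Answer: no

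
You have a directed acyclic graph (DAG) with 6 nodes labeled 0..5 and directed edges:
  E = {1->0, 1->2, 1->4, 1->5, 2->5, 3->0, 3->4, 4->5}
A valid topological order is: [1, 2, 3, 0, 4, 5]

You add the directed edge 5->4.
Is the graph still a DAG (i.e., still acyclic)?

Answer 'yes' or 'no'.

Given toposort: [1, 2, 3, 0, 4, 5]
Position of 5: index 5; position of 4: index 4
New edge 5->4: backward (u after v in old order)
Backward edge: old toposort is now invalid. Check if this creates a cycle.
Does 4 already reach 5? Reachable from 4: [4, 5]. YES -> cycle!
Still a DAG? no

Answer: no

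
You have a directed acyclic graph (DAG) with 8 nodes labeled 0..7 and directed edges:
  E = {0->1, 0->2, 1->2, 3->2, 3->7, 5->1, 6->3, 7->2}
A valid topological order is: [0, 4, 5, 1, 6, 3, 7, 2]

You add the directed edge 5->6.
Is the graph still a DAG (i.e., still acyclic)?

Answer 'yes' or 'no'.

Given toposort: [0, 4, 5, 1, 6, 3, 7, 2]
Position of 5: index 2; position of 6: index 4
New edge 5->6: forward
Forward edge: respects the existing order. Still a DAG, same toposort still valid.
Still a DAG? yes

Answer: yes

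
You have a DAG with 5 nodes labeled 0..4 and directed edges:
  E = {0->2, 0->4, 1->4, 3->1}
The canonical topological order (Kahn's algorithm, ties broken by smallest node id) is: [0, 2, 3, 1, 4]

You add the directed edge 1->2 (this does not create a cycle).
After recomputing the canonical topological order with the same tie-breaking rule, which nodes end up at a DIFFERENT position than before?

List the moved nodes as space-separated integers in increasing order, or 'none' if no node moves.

Old toposort: [0, 2, 3, 1, 4]
Added edge 1->2
Recompute Kahn (smallest-id tiebreak):
  initial in-degrees: [0, 1, 2, 0, 2]
  ready (indeg=0): [0, 3]
  pop 0: indeg[2]->1; indeg[4]->1 | ready=[3] | order so far=[0]
  pop 3: indeg[1]->0 | ready=[1] | order so far=[0, 3]
  pop 1: indeg[2]->0; indeg[4]->0 | ready=[2, 4] | order so far=[0, 3, 1]
  pop 2: no out-edges | ready=[4] | order so far=[0, 3, 1, 2]
  pop 4: no out-edges | ready=[] | order so far=[0, 3, 1, 2, 4]
New canonical toposort: [0, 3, 1, 2, 4]
Compare positions:
  Node 0: index 0 -> 0 (same)
  Node 1: index 3 -> 2 (moved)
  Node 2: index 1 -> 3 (moved)
  Node 3: index 2 -> 1 (moved)
  Node 4: index 4 -> 4 (same)
Nodes that changed position: 1 2 3

Answer: 1 2 3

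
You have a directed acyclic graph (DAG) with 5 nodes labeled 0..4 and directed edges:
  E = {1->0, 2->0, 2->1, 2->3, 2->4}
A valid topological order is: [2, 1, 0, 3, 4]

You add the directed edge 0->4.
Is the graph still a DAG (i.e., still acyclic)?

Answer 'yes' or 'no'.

Answer: yes

Derivation:
Given toposort: [2, 1, 0, 3, 4]
Position of 0: index 2; position of 4: index 4
New edge 0->4: forward
Forward edge: respects the existing order. Still a DAG, same toposort still valid.
Still a DAG? yes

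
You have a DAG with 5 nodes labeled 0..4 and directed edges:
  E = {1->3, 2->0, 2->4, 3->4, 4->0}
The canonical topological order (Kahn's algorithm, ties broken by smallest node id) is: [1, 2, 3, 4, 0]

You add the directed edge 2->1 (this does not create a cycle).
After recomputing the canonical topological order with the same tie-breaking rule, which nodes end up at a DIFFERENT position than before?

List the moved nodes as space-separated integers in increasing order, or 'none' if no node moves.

Answer: 1 2

Derivation:
Old toposort: [1, 2, 3, 4, 0]
Added edge 2->1
Recompute Kahn (smallest-id tiebreak):
  initial in-degrees: [2, 1, 0, 1, 2]
  ready (indeg=0): [2]
  pop 2: indeg[0]->1; indeg[1]->0; indeg[4]->1 | ready=[1] | order so far=[2]
  pop 1: indeg[3]->0 | ready=[3] | order so far=[2, 1]
  pop 3: indeg[4]->0 | ready=[4] | order so far=[2, 1, 3]
  pop 4: indeg[0]->0 | ready=[0] | order so far=[2, 1, 3, 4]
  pop 0: no out-edges | ready=[] | order so far=[2, 1, 3, 4, 0]
New canonical toposort: [2, 1, 3, 4, 0]
Compare positions:
  Node 0: index 4 -> 4 (same)
  Node 1: index 0 -> 1 (moved)
  Node 2: index 1 -> 0 (moved)
  Node 3: index 2 -> 2 (same)
  Node 4: index 3 -> 3 (same)
Nodes that changed position: 1 2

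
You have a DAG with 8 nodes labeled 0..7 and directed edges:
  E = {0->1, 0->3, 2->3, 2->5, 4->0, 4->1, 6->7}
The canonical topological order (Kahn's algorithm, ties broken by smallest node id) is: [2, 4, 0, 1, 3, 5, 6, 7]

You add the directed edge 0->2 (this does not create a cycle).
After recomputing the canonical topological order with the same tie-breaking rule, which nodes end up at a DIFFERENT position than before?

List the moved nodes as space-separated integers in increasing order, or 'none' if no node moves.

Answer: 0 1 2 4

Derivation:
Old toposort: [2, 4, 0, 1, 3, 5, 6, 7]
Added edge 0->2
Recompute Kahn (smallest-id tiebreak):
  initial in-degrees: [1, 2, 1, 2, 0, 1, 0, 1]
  ready (indeg=0): [4, 6]
  pop 4: indeg[0]->0; indeg[1]->1 | ready=[0, 6] | order so far=[4]
  pop 0: indeg[1]->0; indeg[2]->0; indeg[3]->1 | ready=[1, 2, 6] | order so far=[4, 0]
  pop 1: no out-edges | ready=[2, 6] | order so far=[4, 0, 1]
  pop 2: indeg[3]->0; indeg[5]->0 | ready=[3, 5, 6] | order so far=[4, 0, 1, 2]
  pop 3: no out-edges | ready=[5, 6] | order so far=[4, 0, 1, 2, 3]
  pop 5: no out-edges | ready=[6] | order so far=[4, 0, 1, 2, 3, 5]
  pop 6: indeg[7]->0 | ready=[7] | order so far=[4, 0, 1, 2, 3, 5, 6]
  pop 7: no out-edges | ready=[] | order so far=[4, 0, 1, 2, 3, 5, 6, 7]
New canonical toposort: [4, 0, 1, 2, 3, 5, 6, 7]
Compare positions:
  Node 0: index 2 -> 1 (moved)
  Node 1: index 3 -> 2 (moved)
  Node 2: index 0 -> 3 (moved)
  Node 3: index 4 -> 4 (same)
  Node 4: index 1 -> 0 (moved)
  Node 5: index 5 -> 5 (same)
  Node 6: index 6 -> 6 (same)
  Node 7: index 7 -> 7 (same)
Nodes that changed position: 0 1 2 4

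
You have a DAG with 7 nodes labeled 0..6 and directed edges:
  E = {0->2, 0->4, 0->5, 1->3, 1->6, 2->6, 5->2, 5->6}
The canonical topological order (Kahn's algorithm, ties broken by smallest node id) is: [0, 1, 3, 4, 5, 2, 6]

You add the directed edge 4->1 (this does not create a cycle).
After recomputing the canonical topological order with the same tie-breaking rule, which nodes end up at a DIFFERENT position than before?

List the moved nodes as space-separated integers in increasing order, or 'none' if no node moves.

Answer: 1 3 4

Derivation:
Old toposort: [0, 1, 3, 4, 5, 2, 6]
Added edge 4->1
Recompute Kahn (smallest-id tiebreak):
  initial in-degrees: [0, 1, 2, 1, 1, 1, 3]
  ready (indeg=0): [0]
  pop 0: indeg[2]->1; indeg[4]->0; indeg[5]->0 | ready=[4, 5] | order so far=[0]
  pop 4: indeg[1]->0 | ready=[1, 5] | order so far=[0, 4]
  pop 1: indeg[3]->0; indeg[6]->2 | ready=[3, 5] | order so far=[0, 4, 1]
  pop 3: no out-edges | ready=[5] | order so far=[0, 4, 1, 3]
  pop 5: indeg[2]->0; indeg[6]->1 | ready=[2] | order so far=[0, 4, 1, 3, 5]
  pop 2: indeg[6]->0 | ready=[6] | order so far=[0, 4, 1, 3, 5, 2]
  pop 6: no out-edges | ready=[] | order so far=[0, 4, 1, 3, 5, 2, 6]
New canonical toposort: [0, 4, 1, 3, 5, 2, 6]
Compare positions:
  Node 0: index 0 -> 0 (same)
  Node 1: index 1 -> 2 (moved)
  Node 2: index 5 -> 5 (same)
  Node 3: index 2 -> 3 (moved)
  Node 4: index 3 -> 1 (moved)
  Node 5: index 4 -> 4 (same)
  Node 6: index 6 -> 6 (same)
Nodes that changed position: 1 3 4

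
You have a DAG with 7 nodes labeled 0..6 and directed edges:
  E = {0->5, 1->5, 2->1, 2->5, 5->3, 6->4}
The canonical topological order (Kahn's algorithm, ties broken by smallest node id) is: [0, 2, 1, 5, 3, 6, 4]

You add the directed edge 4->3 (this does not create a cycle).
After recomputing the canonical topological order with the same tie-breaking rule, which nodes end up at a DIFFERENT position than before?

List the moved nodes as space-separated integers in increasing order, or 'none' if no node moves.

Old toposort: [0, 2, 1, 5, 3, 6, 4]
Added edge 4->3
Recompute Kahn (smallest-id tiebreak):
  initial in-degrees: [0, 1, 0, 2, 1, 3, 0]
  ready (indeg=0): [0, 2, 6]
  pop 0: indeg[5]->2 | ready=[2, 6] | order so far=[0]
  pop 2: indeg[1]->0; indeg[5]->1 | ready=[1, 6] | order so far=[0, 2]
  pop 1: indeg[5]->0 | ready=[5, 6] | order so far=[0, 2, 1]
  pop 5: indeg[3]->1 | ready=[6] | order so far=[0, 2, 1, 5]
  pop 6: indeg[4]->0 | ready=[4] | order so far=[0, 2, 1, 5, 6]
  pop 4: indeg[3]->0 | ready=[3] | order so far=[0, 2, 1, 5, 6, 4]
  pop 3: no out-edges | ready=[] | order so far=[0, 2, 1, 5, 6, 4, 3]
New canonical toposort: [0, 2, 1, 5, 6, 4, 3]
Compare positions:
  Node 0: index 0 -> 0 (same)
  Node 1: index 2 -> 2 (same)
  Node 2: index 1 -> 1 (same)
  Node 3: index 4 -> 6 (moved)
  Node 4: index 6 -> 5 (moved)
  Node 5: index 3 -> 3 (same)
  Node 6: index 5 -> 4 (moved)
Nodes that changed position: 3 4 6

Answer: 3 4 6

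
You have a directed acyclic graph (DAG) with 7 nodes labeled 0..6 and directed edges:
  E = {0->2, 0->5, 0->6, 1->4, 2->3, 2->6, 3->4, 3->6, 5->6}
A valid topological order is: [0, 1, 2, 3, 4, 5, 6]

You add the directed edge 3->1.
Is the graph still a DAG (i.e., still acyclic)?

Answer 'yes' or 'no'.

Answer: yes

Derivation:
Given toposort: [0, 1, 2, 3, 4, 5, 6]
Position of 3: index 3; position of 1: index 1
New edge 3->1: backward (u after v in old order)
Backward edge: old toposort is now invalid. Check if this creates a cycle.
Does 1 already reach 3? Reachable from 1: [1, 4]. NO -> still a DAG (reorder needed).
Still a DAG? yes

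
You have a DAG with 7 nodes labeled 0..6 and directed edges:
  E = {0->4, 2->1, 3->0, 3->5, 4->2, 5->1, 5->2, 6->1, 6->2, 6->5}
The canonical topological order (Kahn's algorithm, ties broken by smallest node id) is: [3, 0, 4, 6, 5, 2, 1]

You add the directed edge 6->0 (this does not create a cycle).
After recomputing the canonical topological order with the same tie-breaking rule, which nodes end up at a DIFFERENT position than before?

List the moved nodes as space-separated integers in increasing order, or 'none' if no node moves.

Answer: 0 4 6

Derivation:
Old toposort: [3, 0, 4, 6, 5, 2, 1]
Added edge 6->0
Recompute Kahn (smallest-id tiebreak):
  initial in-degrees: [2, 3, 3, 0, 1, 2, 0]
  ready (indeg=0): [3, 6]
  pop 3: indeg[0]->1; indeg[5]->1 | ready=[6] | order so far=[3]
  pop 6: indeg[0]->0; indeg[1]->2; indeg[2]->2; indeg[5]->0 | ready=[0, 5] | order so far=[3, 6]
  pop 0: indeg[4]->0 | ready=[4, 5] | order so far=[3, 6, 0]
  pop 4: indeg[2]->1 | ready=[5] | order so far=[3, 6, 0, 4]
  pop 5: indeg[1]->1; indeg[2]->0 | ready=[2] | order so far=[3, 6, 0, 4, 5]
  pop 2: indeg[1]->0 | ready=[1] | order so far=[3, 6, 0, 4, 5, 2]
  pop 1: no out-edges | ready=[] | order so far=[3, 6, 0, 4, 5, 2, 1]
New canonical toposort: [3, 6, 0, 4, 5, 2, 1]
Compare positions:
  Node 0: index 1 -> 2 (moved)
  Node 1: index 6 -> 6 (same)
  Node 2: index 5 -> 5 (same)
  Node 3: index 0 -> 0 (same)
  Node 4: index 2 -> 3 (moved)
  Node 5: index 4 -> 4 (same)
  Node 6: index 3 -> 1 (moved)
Nodes that changed position: 0 4 6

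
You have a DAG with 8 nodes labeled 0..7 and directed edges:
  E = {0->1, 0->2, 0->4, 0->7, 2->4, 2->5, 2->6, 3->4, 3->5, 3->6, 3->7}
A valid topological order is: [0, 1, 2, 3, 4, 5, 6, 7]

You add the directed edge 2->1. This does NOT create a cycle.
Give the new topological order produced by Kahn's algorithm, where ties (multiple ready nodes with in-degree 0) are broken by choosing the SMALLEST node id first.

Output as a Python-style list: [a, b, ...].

Old toposort: [0, 1, 2, 3, 4, 5, 6, 7]
Added edge: 2->1
Position of 2 (2) > position of 1 (1). Must reorder: 2 must now come before 1.
Run Kahn's algorithm (break ties by smallest node id):
  initial in-degrees: [0, 2, 1, 0, 3, 2, 2, 2]
  ready (indeg=0): [0, 3]
  pop 0: indeg[1]->1; indeg[2]->0; indeg[4]->2; indeg[7]->1 | ready=[2, 3] | order so far=[0]
  pop 2: indeg[1]->0; indeg[4]->1; indeg[5]->1; indeg[6]->1 | ready=[1, 3] | order so far=[0, 2]
  pop 1: no out-edges | ready=[3] | order so far=[0, 2, 1]
  pop 3: indeg[4]->0; indeg[5]->0; indeg[6]->0; indeg[7]->0 | ready=[4, 5, 6, 7] | order so far=[0, 2, 1, 3]
  pop 4: no out-edges | ready=[5, 6, 7] | order so far=[0, 2, 1, 3, 4]
  pop 5: no out-edges | ready=[6, 7] | order so far=[0, 2, 1, 3, 4, 5]
  pop 6: no out-edges | ready=[7] | order so far=[0, 2, 1, 3, 4, 5, 6]
  pop 7: no out-edges | ready=[] | order so far=[0, 2, 1, 3, 4, 5, 6, 7]
  Result: [0, 2, 1, 3, 4, 5, 6, 7]

Answer: [0, 2, 1, 3, 4, 5, 6, 7]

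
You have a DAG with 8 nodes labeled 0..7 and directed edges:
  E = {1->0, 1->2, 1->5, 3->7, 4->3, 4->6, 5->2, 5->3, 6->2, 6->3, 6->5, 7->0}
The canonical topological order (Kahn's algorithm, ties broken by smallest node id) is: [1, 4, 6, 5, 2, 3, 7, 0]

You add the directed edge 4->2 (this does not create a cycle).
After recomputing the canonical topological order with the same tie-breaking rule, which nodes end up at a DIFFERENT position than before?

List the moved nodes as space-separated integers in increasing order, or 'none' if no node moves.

Answer: none

Derivation:
Old toposort: [1, 4, 6, 5, 2, 3, 7, 0]
Added edge 4->2
Recompute Kahn (smallest-id tiebreak):
  initial in-degrees: [2, 0, 4, 3, 0, 2, 1, 1]
  ready (indeg=0): [1, 4]
  pop 1: indeg[0]->1; indeg[2]->3; indeg[5]->1 | ready=[4] | order so far=[1]
  pop 4: indeg[2]->2; indeg[3]->2; indeg[6]->0 | ready=[6] | order so far=[1, 4]
  pop 6: indeg[2]->1; indeg[3]->1; indeg[5]->0 | ready=[5] | order so far=[1, 4, 6]
  pop 5: indeg[2]->0; indeg[3]->0 | ready=[2, 3] | order so far=[1, 4, 6, 5]
  pop 2: no out-edges | ready=[3] | order so far=[1, 4, 6, 5, 2]
  pop 3: indeg[7]->0 | ready=[7] | order so far=[1, 4, 6, 5, 2, 3]
  pop 7: indeg[0]->0 | ready=[0] | order so far=[1, 4, 6, 5, 2, 3, 7]
  pop 0: no out-edges | ready=[] | order so far=[1, 4, 6, 5, 2, 3, 7, 0]
New canonical toposort: [1, 4, 6, 5, 2, 3, 7, 0]
Compare positions:
  Node 0: index 7 -> 7 (same)
  Node 1: index 0 -> 0 (same)
  Node 2: index 4 -> 4 (same)
  Node 3: index 5 -> 5 (same)
  Node 4: index 1 -> 1 (same)
  Node 5: index 3 -> 3 (same)
  Node 6: index 2 -> 2 (same)
  Node 7: index 6 -> 6 (same)
Nodes that changed position: none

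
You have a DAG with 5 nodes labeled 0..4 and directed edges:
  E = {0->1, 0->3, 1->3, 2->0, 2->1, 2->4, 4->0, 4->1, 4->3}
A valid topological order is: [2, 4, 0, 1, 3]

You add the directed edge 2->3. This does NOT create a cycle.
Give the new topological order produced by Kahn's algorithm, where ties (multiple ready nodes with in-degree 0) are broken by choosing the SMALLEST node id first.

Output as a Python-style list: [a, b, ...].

Answer: [2, 4, 0, 1, 3]

Derivation:
Old toposort: [2, 4, 0, 1, 3]
Added edge: 2->3
Position of 2 (0) < position of 3 (4). Old order still valid.
Run Kahn's algorithm (break ties by smallest node id):
  initial in-degrees: [2, 3, 0, 4, 1]
  ready (indeg=0): [2]
  pop 2: indeg[0]->1; indeg[1]->2; indeg[3]->3; indeg[4]->0 | ready=[4] | order so far=[2]
  pop 4: indeg[0]->0; indeg[1]->1; indeg[3]->2 | ready=[0] | order so far=[2, 4]
  pop 0: indeg[1]->0; indeg[3]->1 | ready=[1] | order so far=[2, 4, 0]
  pop 1: indeg[3]->0 | ready=[3] | order so far=[2, 4, 0, 1]
  pop 3: no out-edges | ready=[] | order so far=[2, 4, 0, 1, 3]
  Result: [2, 4, 0, 1, 3]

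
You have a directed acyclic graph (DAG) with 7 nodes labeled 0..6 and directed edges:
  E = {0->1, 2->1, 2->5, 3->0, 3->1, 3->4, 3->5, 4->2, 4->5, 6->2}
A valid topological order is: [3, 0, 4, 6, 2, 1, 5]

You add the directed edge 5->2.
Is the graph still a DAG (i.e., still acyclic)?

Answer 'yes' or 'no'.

Answer: no

Derivation:
Given toposort: [3, 0, 4, 6, 2, 1, 5]
Position of 5: index 6; position of 2: index 4
New edge 5->2: backward (u after v in old order)
Backward edge: old toposort is now invalid. Check if this creates a cycle.
Does 2 already reach 5? Reachable from 2: [1, 2, 5]. YES -> cycle!
Still a DAG? no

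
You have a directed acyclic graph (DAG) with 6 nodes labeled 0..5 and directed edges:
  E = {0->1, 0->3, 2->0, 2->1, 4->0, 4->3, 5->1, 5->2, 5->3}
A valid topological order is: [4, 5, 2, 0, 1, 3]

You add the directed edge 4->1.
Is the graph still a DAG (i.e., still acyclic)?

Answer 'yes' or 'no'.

Given toposort: [4, 5, 2, 0, 1, 3]
Position of 4: index 0; position of 1: index 4
New edge 4->1: forward
Forward edge: respects the existing order. Still a DAG, same toposort still valid.
Still a DAG? yes

Answer: yes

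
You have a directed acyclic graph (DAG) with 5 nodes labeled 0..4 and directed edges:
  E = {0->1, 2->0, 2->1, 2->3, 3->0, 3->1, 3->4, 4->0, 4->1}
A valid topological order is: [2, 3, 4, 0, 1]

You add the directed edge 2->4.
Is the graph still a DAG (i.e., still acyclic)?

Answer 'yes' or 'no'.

Given toposort: [2, 3, 4, 0, 1]
Position of 2: index 0; position of 4: index 2
New edge 2->4: forward
Forward edge: respects the existing order. Still a DAG, same toposort still valid.
Still a DAG? yes

Answer: yes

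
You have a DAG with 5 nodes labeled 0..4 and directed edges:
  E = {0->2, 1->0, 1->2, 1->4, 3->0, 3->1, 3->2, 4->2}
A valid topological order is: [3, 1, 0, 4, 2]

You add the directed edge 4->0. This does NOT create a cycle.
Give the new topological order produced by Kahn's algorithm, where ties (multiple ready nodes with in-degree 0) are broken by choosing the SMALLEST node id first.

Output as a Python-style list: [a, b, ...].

Answer: [3, 1, 4, 0, 2]

Derivation:
Old toposort: [3, 1, 0, 4, 2]
Added edge: 4->0
Position of 4 (3) > position of 0 (2). Must reorder: 4 must now come before 0.
Run Kahn's algorithm (break ties by smallest node id):
  initial in-degrees: [3, 1, 4, 0, 1]
  ready (indeg=0): [3]
  pop 3: indeg[0]->2; indeg[1]->0; indeg[2]->3 | ready=[1] | order so far=[3]
  pop 1: indeg[0]->1; indeg[2]->2; indeg[4]->0 | ready=[4] | order so far=[3, 1]
  pop 4: indeg[0]->0; indeg[2]->1 | ready=[0] | order so far=[3, 1, 4]
  pop 0: indeg[2]->0 | ready=[2] | order so far=[3, 1, 4, 0]
  pop 2: no out-edges | ready=[] | order so far=[3, 1, 4, 0, 2]
  Result: [3, 1, 4, 0, 2]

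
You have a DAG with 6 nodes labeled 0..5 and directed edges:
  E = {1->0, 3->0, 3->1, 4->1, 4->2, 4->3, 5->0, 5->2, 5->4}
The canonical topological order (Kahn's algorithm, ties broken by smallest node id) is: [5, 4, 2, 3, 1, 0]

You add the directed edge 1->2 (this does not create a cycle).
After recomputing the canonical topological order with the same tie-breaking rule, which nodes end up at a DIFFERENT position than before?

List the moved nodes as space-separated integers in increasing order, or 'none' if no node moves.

Answer: 0 1 2 3

Derivation:
Old toposort: [5, 4, 2, 3, 1, 0]
Added edge 1->2
Recompute Kahn (smallest-id tiebreak):
  initial in-degrees: [3, 2, 3, 1, 1, 0]
  ready (indeg=0): [5]
  pop 5: indeg[0]->2; indeg[2]->2; indeg[4]->0 | ready=[4] | order so far=[5]
  pop 4: indeg[1]->1; indeg[2]->1; indeg[3]->0 | ready=[3] | order so far=[5, 4]
  pop 3: indeg[0]->1; indeg[1]->0 | ready=[1] | order so far=[5, 4, 3]
  pop 1: indeg[0]->0; indeg[2]->0 | ready=[0, 2] | order so far=[5, 4, 3, 1]
  pop 0: no out-edges | ready=[2] | order so far=[5, 4, 3, 1, 0]
  pop 2: no out-edges | ready=[] | order so far=[5, 4, 3, 1, 0, 2]
New canonical toposort: [5, 4, 3, 1, 0, 2]
Compare positions:
  Node 0: index 5 -> 4 (moved)
  Node 1: index 4 -> 3 (moved)
  Node 2: index 2 -> 5 (moved)
  Node 3: index 3 -> 2 (moved)
  Node 4: index 1 -> 1 (same)
  Node 5: index 0 -> 0 (same)
Nodes that changed position: 0 1 2 3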